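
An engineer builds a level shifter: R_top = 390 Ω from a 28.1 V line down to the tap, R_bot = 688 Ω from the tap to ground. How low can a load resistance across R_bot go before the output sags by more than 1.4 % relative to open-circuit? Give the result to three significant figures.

R_L(min) ≈ 17.5 kΩ

Output resistance R_th = R_top‖R_bot = (390 × 688)/1078 = 248.9 Ω.
The fractional drop is R_th/(R_th + R_L); requiring this ≤ 0.0140 gives R_L ≥ R_th(1/0.0140 − 1) = 248.9 × 70.43 = 17.5 kΩ.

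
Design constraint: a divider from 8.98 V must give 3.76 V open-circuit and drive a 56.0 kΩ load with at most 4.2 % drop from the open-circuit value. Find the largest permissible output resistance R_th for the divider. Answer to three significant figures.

Loading drop = R_th/(R_th + R_L) ≤ 0.0420, so R_th ≤ R_L · ε/(1−ε) = 56.0 kΩ × 0.0420/0.9580 = 2.46 kΩ.

R_th ≤ 2.46 kΩ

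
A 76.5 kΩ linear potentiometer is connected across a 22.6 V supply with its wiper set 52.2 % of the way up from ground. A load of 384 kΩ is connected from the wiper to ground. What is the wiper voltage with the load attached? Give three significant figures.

V ≈ 11.2 V

The wiper splits the pot into (1−α)R = 36.57 kΩ above and αR = 39.93 kΩ below.
Lower section ‖ load = 36.17 kΩ.
V_wiper = 22.6 × 36.17/(36.57 + 36.17) = 11.2 V.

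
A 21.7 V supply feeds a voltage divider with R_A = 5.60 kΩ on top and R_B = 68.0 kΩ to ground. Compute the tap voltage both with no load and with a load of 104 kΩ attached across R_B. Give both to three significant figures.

Open-circuit: V = 21.7 × 68.0/(5.60 + 68.0) = 20.0 V.
With the load, R_B becomes R_B‖R_L = 41.12 kΩ, so V = 21.7 × 41.12/46.72 = 19.1 V.

Unloaded: 20.0 V; loaded: 19.1 V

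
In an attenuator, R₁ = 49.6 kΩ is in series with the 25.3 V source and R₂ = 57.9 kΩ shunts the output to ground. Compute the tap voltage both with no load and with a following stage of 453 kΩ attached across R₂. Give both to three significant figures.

Unloaded: 13.6 V; loaded: 12.9 V

Open-circuit: V = 25.3 × 57.9/(49.6 + 57.9) = 13.6 V.
With the load, R₂ becomes R₂‖R_L = 51.34 kΩ, so V = 25.3 × 51.34/100.9 = 12.9 V.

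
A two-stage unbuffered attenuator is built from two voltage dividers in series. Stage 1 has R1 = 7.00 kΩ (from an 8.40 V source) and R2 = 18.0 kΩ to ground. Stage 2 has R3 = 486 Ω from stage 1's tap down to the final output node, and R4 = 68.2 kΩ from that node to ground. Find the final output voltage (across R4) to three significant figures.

V_out ≈ 5.59 V

Stage 2 presents R3+R4 = 68690 Ω as a load on stage 1's tap.
Stage 1's lower leg becomes R2‖(R3+R4) = 14260 Ω, so V_mid = 8.40 × 14260/21260 = 5.635 V.
Stage 2 is itself unloaded: V_out = V_mid × R4/(R3+R4) = 5.635 × 68200/68690 = 5.59 V.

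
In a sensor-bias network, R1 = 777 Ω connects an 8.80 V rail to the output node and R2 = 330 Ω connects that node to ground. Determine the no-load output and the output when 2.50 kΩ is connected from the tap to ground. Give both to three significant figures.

Unloaded: 2.62 V; loaded: 2.40 V

Open-circuit: V = 8.80 × 330/(777 + 330) = 2.62 V.
With the load, R2 becomes R2‖R_L = 291.5 Ω, so V = 8.80 × 291.5/1069 = 2.40 V.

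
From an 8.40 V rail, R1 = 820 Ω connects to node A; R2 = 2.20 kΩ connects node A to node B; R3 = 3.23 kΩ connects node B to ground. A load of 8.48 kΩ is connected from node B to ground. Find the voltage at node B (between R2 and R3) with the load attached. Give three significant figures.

V ≈ 3.67 V

At node B, R3 is in parallel with the load: R3‖R_L = 2339 Ω.
Below node A the resistance is R2 + (R3‖R_L) = 4539 Ω, so V_A = 8.40 × 4539/5359 = 7.115 V.
Then V_B = V_A × (R3‖R_L)/(R2 + R3‖R_L) = 7.115 × 2339/4539 = 3.67 V.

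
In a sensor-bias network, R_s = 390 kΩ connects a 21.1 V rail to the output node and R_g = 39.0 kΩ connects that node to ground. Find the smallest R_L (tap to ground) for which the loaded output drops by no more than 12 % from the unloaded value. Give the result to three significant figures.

R_L(min) ≈ 260 kΩ

Output resistance R_th = R_s‖R_g = (390 × 39.0)/429.0 = 35.45 kΩ.
The fractional drop is R_th/(R_th + R_L); requiring this ≤ 0.120 gives R_L ≥ R_th(1/0.120 − 1) = 35.45 × 7.333 = 260 kΩ.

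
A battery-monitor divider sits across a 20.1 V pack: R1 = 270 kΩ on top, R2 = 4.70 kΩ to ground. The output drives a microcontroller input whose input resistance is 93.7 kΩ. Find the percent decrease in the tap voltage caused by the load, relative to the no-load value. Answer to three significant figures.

The divider's output (Thévenin) resistance is R1‖R2 = 4.620 kΩ.
Fractional drop under load = R_th/(R_th + R_L) = 4.620 / (4.620 + 93.7) = 0.04699.
So the output falls by 4.70 %.

4.70 %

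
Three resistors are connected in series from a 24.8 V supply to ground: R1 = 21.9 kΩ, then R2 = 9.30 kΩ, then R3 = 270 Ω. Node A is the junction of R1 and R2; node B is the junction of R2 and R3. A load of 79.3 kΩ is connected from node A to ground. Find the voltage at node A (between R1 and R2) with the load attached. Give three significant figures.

V ≈ 6.96 V

Below node A the series string R2+R3 = 9570 Ω sits in parallel with the 79300 Ω load: 8539 Ω.
V_A = 24.8 × 8539/(21900 + 8539) = 6.96 V.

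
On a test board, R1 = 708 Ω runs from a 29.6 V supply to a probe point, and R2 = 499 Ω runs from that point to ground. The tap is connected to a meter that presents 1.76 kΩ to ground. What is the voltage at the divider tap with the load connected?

V_out ≈ 10.5 V

The load sits in parallel with R2: R2‖R_L = (499 × 1760) / (499 + 1760) = 388.8 Ω.
V_out = 29.6 × 388.8 / (708 + 388.8) = 29.6 × 388.8/1097 = 10.5 V.
(Unloaded it would have been 12.2 V.)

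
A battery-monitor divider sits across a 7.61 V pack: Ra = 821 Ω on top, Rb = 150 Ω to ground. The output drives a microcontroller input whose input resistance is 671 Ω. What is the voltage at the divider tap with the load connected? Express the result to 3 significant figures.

The load sits in parallel with Rb: Rb‖R_L = (150 × 671) / (150 + 671) = 122.6 Ω.
V_out = 7.61 × 122.6 / (821 + 122.6) = 7.61 × 122.6/943.6 = 0.989 V.
(Unloaded it would have been 1.18 V.)

V_out ≈ 0.989 V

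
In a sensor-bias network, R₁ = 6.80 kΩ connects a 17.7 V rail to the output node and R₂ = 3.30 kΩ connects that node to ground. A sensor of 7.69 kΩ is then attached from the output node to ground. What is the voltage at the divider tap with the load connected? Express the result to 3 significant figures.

The load sits in parallel with R₂: R₂‖R_L = (3.30 × 7.69) / (3.30 + 7.69) = 2.309 kΩ.
V_out = 17.7 × 2.309 / (6.80 + 2.309) = 17.7 × 2.309/9.109 = 4.49 V.

V_out ≈ 4.49 V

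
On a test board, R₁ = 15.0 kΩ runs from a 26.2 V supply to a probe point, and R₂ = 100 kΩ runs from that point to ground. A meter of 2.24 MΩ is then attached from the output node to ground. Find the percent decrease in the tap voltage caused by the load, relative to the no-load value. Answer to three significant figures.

The divider's output (Thévenin) resistance is R₁‖R₂ = 13.04 kΩ.
Fractional drop under load = R_th/(R_th + R_L) = 13.04 / (13.04 + 2240) = 0.005789.
So the output falls by 0.579 %.

0.579 %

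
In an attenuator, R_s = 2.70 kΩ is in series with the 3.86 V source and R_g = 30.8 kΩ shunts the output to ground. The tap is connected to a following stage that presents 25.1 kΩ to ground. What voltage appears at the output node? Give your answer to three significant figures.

The load sits in parallel with R_g: R_g‖R_L = (30.8 × 25.1) / (30.8 + 25.1) = 13.83 kΩ.
V_out = 3.86 × 13.83 / (2.70 + 13.83) = 3.86 × 13.83/16.53 = 3.23 V.
(Unloaded it would have been 3.55 V.)

V_out ≈ 3.23 V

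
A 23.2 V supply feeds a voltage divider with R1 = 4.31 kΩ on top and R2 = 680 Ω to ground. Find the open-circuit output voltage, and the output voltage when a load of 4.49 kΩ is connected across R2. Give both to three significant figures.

Open-circuit: V = 23.2 × 680/(4310 + 680) = 3.16 V.
With the load, R2 becomes R2‖R_L = 590.6 Ω, so V = 23.2 × 590.6/4901 = 2.80 V.

Unloaded: 3.16 V; loaded: 2.80 V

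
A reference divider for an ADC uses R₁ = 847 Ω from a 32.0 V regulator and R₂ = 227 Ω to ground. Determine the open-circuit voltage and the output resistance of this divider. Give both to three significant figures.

V_th = 6.76 V, R_th = 179 Ω

V_th is the open-circuit tap voltage: 32.0 × 227/(847 + 227) = 6.76 V.
With the supply zeroed, R₁ and R₂ appear in parallel from the tap: R_th = R₁‖R₂ = (847 × 227)/1074 = 179 Ω.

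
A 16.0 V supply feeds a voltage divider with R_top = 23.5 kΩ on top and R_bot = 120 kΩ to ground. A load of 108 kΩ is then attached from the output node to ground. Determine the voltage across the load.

V_out ≈ 11.3 V

The load sits in parallel with R_bot: R_bot‖R_L = (120 × 108) / (120 + 108) = 56.84 kΩ.
V_out = 16.0 × 56.84 / (23.5 + 56.84) = 16.0 × 56.84/80.34 = 11.3 V.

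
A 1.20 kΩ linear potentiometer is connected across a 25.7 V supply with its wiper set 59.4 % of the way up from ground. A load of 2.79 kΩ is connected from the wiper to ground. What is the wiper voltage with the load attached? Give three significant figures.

The wiper splits the pot into (1−α)R = 487.2 Ω above and αR = 712.8 Ω below.
Lower section ‖ load = 567.7 Ω.
V_wiper = 25.7 × 567.7/(487.2 + 567.7) = 13.8 V.

V ≈ 13.8 V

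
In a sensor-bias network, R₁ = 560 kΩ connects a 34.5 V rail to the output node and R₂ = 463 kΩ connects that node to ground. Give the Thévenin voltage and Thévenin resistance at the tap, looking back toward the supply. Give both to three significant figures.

V_th = 15.6 V, R_th = 253 kΩ

V_th is the open-circuit tap voltage: 34.5 × 463/(560 + 463) = 15.6 V.
With the supply zeroed, R₁ and R₂ appear in parallel from the tap: R_th = R₁‖R₂ = (560 × 463)/1023 = 253 kΩ.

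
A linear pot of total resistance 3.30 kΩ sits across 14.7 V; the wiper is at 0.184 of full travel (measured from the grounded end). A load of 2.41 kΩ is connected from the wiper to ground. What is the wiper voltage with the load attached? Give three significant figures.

The wiper splits the pot into (1−α)R = 2693 Ω above and αR = 607.2 Ω below.
Lower section ‖ load = 485.0 Ω.
V_wiper = 14.7 × 485.0/(2693 + 485.0) = 2.24 V.

V ≈ 2.24 V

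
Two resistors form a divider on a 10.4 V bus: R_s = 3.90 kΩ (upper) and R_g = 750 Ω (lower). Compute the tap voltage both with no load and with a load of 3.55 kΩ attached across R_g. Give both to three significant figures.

Unloaded: 1.68 V; loaded: 1.42 V

Open-circuit: V = 10.4 × 750/(3900 + 750) = 1.68 V.
With the load, R_g becomes R_g‖R_L = 619.2 Ω, so V = 10.4 × 619.2/4519 = 1.42 V.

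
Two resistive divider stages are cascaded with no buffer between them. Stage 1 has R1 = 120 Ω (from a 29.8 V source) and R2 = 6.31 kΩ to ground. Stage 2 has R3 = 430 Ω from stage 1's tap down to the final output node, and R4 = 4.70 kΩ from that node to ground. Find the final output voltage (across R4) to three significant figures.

V_out ≈ 26.2 V

Stage 2 presents R3+R4 = 5130 Ω as a load on stage 1's tap.
Stage 1's lower leg becomes R2‖(R3+R4) = 2830 Ω, so V_mid = 29.8 × 2830/2950 = 28.59 V.
Stage 2 is itself unloaded: V_out = V_mid × R4/(R3+R4) = 28.59 × 4700/5130 = 26.2 V.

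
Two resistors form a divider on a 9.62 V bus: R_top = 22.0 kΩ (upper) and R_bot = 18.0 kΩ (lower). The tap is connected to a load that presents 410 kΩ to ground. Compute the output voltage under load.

The load sits in parallel with R_bot: R_bot‖R_L = (18.0 × 410) / (18.0 + 410) = 17.24 kΩ.
V_out = 9.62 × 17.24 / (22.0 + 17.24) = 9.62 × 17.24/39.24 = 4.23 V.
(Unloaded it would have been 4.33 V.)

V_out ≈ 4.23 V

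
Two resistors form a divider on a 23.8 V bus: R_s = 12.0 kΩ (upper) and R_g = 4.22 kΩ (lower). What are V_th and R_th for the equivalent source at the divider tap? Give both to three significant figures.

V_th = 6.19 V, R_th = 3.12 kΩ

V_th is the open-circuit tap voltage: 23.8 × 4.22/(12.0 + 4.22) = 6.19 V.
With the supply zeroed, R_s and R_g appear in parallel from the tap: R_th = R_s‖R_g = (12.0 × 4.22)/16.22 = 3.12 kΩ.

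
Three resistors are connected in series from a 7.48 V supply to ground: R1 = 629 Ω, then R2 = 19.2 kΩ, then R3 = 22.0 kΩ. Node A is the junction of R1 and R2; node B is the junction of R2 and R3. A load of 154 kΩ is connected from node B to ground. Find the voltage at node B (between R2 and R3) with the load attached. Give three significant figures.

At node B, R3 is in parallel with the load: R3‖R_L = 19250 Ω.
Below node A the resistance is R2 + (R3‖R_L) = 38450 Ω, so V_A = 7.48 × 38450/39080 = 7.360 V.
Then V_B = V_A × (R3‖R_L)/(R2 + R3‖R_L) = 7.360 × 19250/38450 = 3.68 V.

V ≈ 3.68 V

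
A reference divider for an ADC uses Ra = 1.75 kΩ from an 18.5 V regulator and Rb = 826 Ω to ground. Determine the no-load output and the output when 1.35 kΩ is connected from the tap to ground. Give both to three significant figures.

Unloaded: 5.93 V; loaded: 4.19 V

Open-circuit: V = 18.5 × 826/(1750 + 826) = 5.93 V.
With the load, Rb becomes Rb‖R_L = 512.5 Ω, so V = 18.5 × 512.5/2262 = 4.19 V.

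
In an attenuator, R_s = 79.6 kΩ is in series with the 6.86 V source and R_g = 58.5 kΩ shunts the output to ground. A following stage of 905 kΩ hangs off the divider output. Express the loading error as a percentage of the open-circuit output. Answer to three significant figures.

3.59 %

The divider's output (Thévenin) resistance is R_s‖R_g = 33.72 kΩ.
Fractional drop under load = R_th/(R_th + R_L) = 33.72 / (33.72 + 905) = 0.03592.
So the output falls by 3.59 %.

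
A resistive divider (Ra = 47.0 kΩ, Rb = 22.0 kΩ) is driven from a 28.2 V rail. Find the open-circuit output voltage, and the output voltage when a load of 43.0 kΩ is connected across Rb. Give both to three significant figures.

Open-circuit: V = 28.2 × 22.0/(47.0 + 22.0) = 8.99 V.
With the load, Rb becomes Rb‖R_L = 14.55 kΩ, so V = 28.2 × 14.55/61.55 = 6.67 V.

Unloaded: 8.99 V; loaded: 6.67 V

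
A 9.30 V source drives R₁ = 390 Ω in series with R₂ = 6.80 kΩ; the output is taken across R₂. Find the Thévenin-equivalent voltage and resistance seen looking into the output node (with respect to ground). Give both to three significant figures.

V_th = 8.80 V, R_th = 369 Ω

V_th is the open-circuit tap voltage: 9.30 × 6800/(390 + 6800) = 8.80 V.
With the supply zeroed, R₁ and R₂ appear in parallel from the tap: R_th = R₁‖R₂ = (390 × 6800)/7190 = 369 Ω.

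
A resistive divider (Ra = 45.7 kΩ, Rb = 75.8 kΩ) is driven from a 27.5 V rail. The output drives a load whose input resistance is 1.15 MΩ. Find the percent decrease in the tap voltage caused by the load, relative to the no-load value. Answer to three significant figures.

2.42 %

The divider's output (Thévenin) resistance is Ra‖Rb = 28.51 kΩ.
Fractional drop under load = R_th/(R_th + R_L) = 28.51 / (28.51 + 1150) = 0.02419.
So the output falls by 2.42 %.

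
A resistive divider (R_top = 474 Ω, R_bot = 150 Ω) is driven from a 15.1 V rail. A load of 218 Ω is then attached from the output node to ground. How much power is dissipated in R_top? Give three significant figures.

Total resistance from the source is R_top + (R_bot‖R_L) = 562.9 Ω, so I = 15.1/562.9 Ω = 26.83 mA.
P = I²·R_top = (26.83 mA)² × 474 Ω = 341 mW.

P ≈ 341 mW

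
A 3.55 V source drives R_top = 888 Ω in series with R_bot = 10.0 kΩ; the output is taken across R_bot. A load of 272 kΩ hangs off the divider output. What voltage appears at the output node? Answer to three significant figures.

V_out ≈ 3.25 V

The load sits in parallel with R_bot: R_bot‖R_L = (10000 × 272000) / (10000 + 272000) = 9645 Ω.
V_out = 3.55 × 9645 / (888 + 9645) = 3.55 × 9645/10530 = 3.25 V.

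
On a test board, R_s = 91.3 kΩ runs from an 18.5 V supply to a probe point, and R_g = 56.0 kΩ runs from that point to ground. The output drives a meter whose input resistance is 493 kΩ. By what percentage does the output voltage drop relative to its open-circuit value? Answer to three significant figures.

The divider's output (Thévenin) resistance is R_s‖R_g = 34.71 kΩ.
Fractional drop under load = R_th/(R_th + R_L) = 34.71 / (34.71 + 493) = 0.06577.
So the output falls by 6.58 %.

6.58 %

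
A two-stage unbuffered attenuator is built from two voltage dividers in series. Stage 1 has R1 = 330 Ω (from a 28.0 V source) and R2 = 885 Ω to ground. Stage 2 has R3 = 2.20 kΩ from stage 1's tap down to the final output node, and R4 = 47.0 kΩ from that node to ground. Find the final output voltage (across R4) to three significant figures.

V_out ≈ 19.4 V

Stage 2 presents R3+R4 = 49200 Ω as a load on stage 1's tap.
Stage 1's lower leg becomes R2‖(R3+R4) = 869.4 Ω, so V_mid = 28.0 × 869.4/1199 = 20.30 V.
Stage 2 is itself unloaded: V_out = V_mid × R4/(R3+R4) = 20.30 × 47000/49200 = 19.4 V.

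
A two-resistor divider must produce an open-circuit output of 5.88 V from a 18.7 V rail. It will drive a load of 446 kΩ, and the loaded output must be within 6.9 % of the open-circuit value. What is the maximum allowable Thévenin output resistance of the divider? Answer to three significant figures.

R_th ≤ 33.1 kΩ

Loading drop = R_th/(R_th + R_L) ≤ 0.0690, so R_th ≤ R_L · ε/(1−ε) = 446 kΩ × 0.0690/0.9310 = 33.1 kΩ.
(Any R1, R2 with R2/(R1+R2) = 0.314 and R1‖R2 ≤ 33.1 kΩ will meet the spec.)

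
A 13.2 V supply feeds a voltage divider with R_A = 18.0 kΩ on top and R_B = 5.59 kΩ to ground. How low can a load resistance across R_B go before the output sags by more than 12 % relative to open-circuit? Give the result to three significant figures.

Output resistance R_th = R_A‖R_B = (18.0 × 5.59)/23.59 = 4.265 kΩ.
The fractional drop is R_th/(R_th + R_L); requiring this ≤ 0.120 gives R_L ≥ R_th(1/0.120 − 1) = 4.265 × 7.333 = 31.3 kΩ.

R_L(min) ≈ 31.3 kΩ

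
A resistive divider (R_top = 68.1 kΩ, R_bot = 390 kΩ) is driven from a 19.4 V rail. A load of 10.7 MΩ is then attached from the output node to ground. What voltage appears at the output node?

V_out ≈ 16.4 V

The load sits in parallel with R_bot: R_bot‖R_L = (390 × 10700) / (390 + 10700) = 376.3 kΩ.
V_out = 19.4 × 376.3 / (68.1 + 376.3) = 19.4 × 376.3/444.4 = 16.4 V.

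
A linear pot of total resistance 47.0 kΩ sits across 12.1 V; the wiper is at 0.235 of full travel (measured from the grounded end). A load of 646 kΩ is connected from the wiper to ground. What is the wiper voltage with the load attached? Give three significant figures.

The wiper splits the pot into (1−α)R = 35.95 kΩ above and αR = 11.04 kΩ below.
Lower section ‖ load = 10.86 kΩ.
V_wiper = 12.1 × 10.86/(35.95 + 10.86) = 2.81 V.

V ≈ 2.81 V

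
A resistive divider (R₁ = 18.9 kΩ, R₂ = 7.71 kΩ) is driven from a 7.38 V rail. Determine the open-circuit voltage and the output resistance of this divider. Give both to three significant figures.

V_th is the open-circuit tap voltage: 7.38 × 7.71/(18.9 + 7.71) = 2.14 V.
With the supply zeroed, R₁ and R₂ appear in parallel from the tap: R_th = R₁‖R₂ = (18.9 × 7.71)/26.61 = 5.48 kΩ.

V_th = 2.14 V, R_th = 5.48 kΩ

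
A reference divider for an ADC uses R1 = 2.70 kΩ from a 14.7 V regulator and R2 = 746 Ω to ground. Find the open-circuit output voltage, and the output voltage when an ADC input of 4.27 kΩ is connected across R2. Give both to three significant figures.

Unloaded: 3.18 V; loaded: 2.80 V

Open-circuit: V = 14.7 × 746/(2700 + 746) = 3.18 V.
With the load, R2 becomes R2‖R_L = 635.1 Ω, so V = 14.7 × 635.1/3335 = 2.80 V.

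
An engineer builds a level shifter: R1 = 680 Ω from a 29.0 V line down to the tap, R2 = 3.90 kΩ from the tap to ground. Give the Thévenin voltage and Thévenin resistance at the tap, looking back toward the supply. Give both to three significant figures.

V_th = 24.7 V, R_th = 579 Ω

V_th is the open-circuit tap voltage: 29.0 × 3900/(680 + 3900) = 24.7 V.
With the supply zeroed, R1 and R2 appear in parallel from the tap: R_th = R1‖R2 = (680 × 3900)/4580 = 579 Ω.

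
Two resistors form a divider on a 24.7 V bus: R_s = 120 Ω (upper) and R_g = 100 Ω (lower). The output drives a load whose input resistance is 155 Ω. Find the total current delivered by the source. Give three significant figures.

R_g‖R_L = 60.78 Ω, so the source sees R_s + R_g‖R_L = 180.8 Ω.
I = 24.7 V / 180.8 Ω = 137 mA.

I ≈ 137 mA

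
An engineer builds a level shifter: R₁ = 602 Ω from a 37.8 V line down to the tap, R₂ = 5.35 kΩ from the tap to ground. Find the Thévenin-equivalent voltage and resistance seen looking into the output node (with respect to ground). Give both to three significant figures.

V_th = 34.0 V, R_th = 541 Ω

V_th is the open-circuit tap voltage: 37.8 × 5350/(602 + 5350) = 34.0 V.
With the supply zeroed, R₁ and R₂ appear in parallel from the tap: R_th = R₁‖R₂ = (602 × 5350)/5952 = 541 Ω.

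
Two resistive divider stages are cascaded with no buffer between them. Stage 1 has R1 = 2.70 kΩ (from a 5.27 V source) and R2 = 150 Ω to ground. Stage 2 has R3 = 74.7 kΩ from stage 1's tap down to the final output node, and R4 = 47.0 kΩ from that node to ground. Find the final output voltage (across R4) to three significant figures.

V_out ≈ 0.107 V

Stage 2 presents R3+R4 = 121700 Ω as a load on stage 1's tap.
Stage 1's lower leg becomes R2‖(R3+R4) = 149.8 Ω, so V_mid = 5.27 × 149.8/2850 = 0.2770 V.
Stage 2 is itself unloaded: V_out = V_mid × R4/(R3+R4) = 0.2770 × 47000/121700 = 0.107 V.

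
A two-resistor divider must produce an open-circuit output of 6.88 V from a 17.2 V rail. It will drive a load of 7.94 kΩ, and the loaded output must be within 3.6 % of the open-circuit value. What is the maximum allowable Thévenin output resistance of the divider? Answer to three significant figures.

R_th ≤ 297 Ω

Loading drop = R_th/(R_th + R_L) ≤ 0.0360, so R_th ≤ R_L · ε/(1−ε) = 7.94 kΩ × 0.0360/0.9640 = 297 Ω.
(Any R1, R2 with R2/(R1+R2) = 0.400 and R1‖R2 ≤ 297 Ω will meet the spec.)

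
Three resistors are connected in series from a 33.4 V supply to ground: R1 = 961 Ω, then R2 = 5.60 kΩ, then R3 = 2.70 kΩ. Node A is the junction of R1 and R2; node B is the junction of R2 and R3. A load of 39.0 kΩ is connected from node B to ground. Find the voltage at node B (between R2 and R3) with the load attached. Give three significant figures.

V ≈ 9.28 V

At node B, R3 is in parallel with the load: R3‖R_L = 2525 Ω.
Below node A the resistance is R2 + (R3‖R_L) = 8125 Ω, so V_A = 33.4 × 8125/9086 = 29.87 V.
Then V_B = V_A × (R3‖R_L)/(R2 + R3‖R_L) = 29.87 × 2525/8125 = 9.28 V.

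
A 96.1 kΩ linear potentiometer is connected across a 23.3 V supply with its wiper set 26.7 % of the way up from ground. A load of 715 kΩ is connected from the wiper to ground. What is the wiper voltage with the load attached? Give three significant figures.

The wiper splits the pot into (1−α)R = 70.44 kΩ above and αR = 25.66 kΩ below.
Lower section ‖ load = 24.77 kΩ.
V_wiper = 23.3 × 24.77/(70.44 + 24.77) = 6.06 V.

V ≈ 6.06 V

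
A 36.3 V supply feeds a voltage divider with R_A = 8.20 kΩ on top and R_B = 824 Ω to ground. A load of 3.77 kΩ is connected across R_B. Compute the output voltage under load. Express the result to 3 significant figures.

The load sits in parallel with R_B: R_B‖R_L = (824 × 3770) / (824 + 3770) = 676.2 Ω.
V_out = 36.3 × 676.2 / (8200 + 676.2) = 36.3 × 676.2/8876 = 2.77 V.
(Unloaded it would have been 3.31 V.)

V_out ≈ 2.77 V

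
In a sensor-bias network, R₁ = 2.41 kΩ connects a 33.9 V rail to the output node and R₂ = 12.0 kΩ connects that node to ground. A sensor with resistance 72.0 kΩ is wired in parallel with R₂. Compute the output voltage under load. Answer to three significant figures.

The load sits in parallel with R₂: R₂‖R_L = (12.0 × 72.0) / (12.0 + 72.0) = 10.29 kΩ.
V_out = 33.9 × 10.29 / (2.41 + 10.29) = 33.9 × 10.29/12.70 = 27.5 V.
(Unloaded it would have been 28.2 V.)

V_out ≈ 27.5 V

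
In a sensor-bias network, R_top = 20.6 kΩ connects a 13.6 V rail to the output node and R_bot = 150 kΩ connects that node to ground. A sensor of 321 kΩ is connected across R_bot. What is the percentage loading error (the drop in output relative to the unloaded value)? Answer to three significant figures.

The divider's output (Thévenin) resistance is R_top‖R_bot = 18.11 kΩ.
Fractional drop under load = R_th/(R_th + R_L) = 18.11 / (18.11 + 321) = 0.05341.
So the output falls by 5.34 %.

5.34 %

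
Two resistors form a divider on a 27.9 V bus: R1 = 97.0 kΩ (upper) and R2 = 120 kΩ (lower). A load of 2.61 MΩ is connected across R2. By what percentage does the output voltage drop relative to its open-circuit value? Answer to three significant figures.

2.01 %

The divider's output (Thévenin) resistance is R1‖R2 = 53.64 kΩ.
Fractional drop under load = R_th/(R_th + R_L) = 53.64 / (53.64 + 2610) = 0.02014.
So the output falls by 2.01 %.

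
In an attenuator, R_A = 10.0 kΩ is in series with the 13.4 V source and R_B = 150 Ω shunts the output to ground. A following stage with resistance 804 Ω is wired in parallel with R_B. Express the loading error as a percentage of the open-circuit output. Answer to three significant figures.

Unloaded V = 13.4 × 150/10150 = 0.1980 V.
Loaded: R_B‖R_L = 126.4 Ω, giving V = 13.4 × 126.4/10130 = 0.1673 V.
Drop = (0.1980 − 0.1673) / 0.1980 = 15.5 %.

15.5 %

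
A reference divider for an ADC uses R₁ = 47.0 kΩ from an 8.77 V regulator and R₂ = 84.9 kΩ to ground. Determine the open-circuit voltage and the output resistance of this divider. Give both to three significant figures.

V_th is the open-circuit tap voltage: 8.77 × 84.9/(47.0 + 84.9) = 5.64 V.
With the supply zeroed, R₁ and R₂ appear in parallel from the tap: R_th = R₁‖R₂ = (47.0 × 84.9)/131.9 = 30.3 kΩ.

V_th = 5.64 V, R_th = 30.3 kΩ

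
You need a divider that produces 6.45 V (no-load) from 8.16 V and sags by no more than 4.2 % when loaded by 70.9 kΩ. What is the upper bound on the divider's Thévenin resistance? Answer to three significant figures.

Loading drop = R_th/(R_th + R_L) ≤ 0.0420, so R_th ≤ R_L · ε/(1−ε) = 70.9 kΩ × 0.0420/0.9580 = 3.11 kΩ.
(Any R1, R2 with R2/(R1+R2) = 0.790 and R1‖R2 ≤ 3.11 kΩ will meet the spec.)

R_th ≤ 3.11 kΩ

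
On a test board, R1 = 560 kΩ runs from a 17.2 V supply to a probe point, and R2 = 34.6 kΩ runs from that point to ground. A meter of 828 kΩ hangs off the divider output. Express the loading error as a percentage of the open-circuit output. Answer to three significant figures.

3.79 %

The divider's output (Thévenin) resistance is R1‖R2 = 32.59 kΩ.
Fractional drop under load = R_th/(R_th + R_L) = 32.59 / (32.59 + 828) = 0.03787.
So the output falls by 3.79 %.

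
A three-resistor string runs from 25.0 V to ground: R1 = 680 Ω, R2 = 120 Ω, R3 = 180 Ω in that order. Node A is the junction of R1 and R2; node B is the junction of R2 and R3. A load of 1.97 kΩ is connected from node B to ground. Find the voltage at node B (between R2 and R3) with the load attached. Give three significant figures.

At node B, R3 is in parallel with the load: R3‖R_L = 164.9 Ω.
Below node A the resistance is R2 + (R3‖R_L) = 284.9 Ω, so V_A = 25.0 × 284.9/964.9 = 7.382 V.
Then V_B = V_A × (R3‖R_L)/(R2 + R3‖R_L) = 7.382 × 164.9/284.9 = 4.27 V.

V ≈ 4.27 V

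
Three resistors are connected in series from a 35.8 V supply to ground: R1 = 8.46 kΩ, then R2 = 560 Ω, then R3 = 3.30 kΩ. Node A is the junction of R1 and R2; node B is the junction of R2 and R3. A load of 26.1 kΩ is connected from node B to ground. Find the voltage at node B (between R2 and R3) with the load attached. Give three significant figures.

At node B, R3 is in parallel with the load: R3‖R_L = 2930 Ω.
Below node A the resistance is R2 + (R3‖R_L) = 3490 Ω, so V_A = 35.8 × 3490/11950 = 10.45 V.
Then V_B = V_A × (R3‖R_L)/(R2 + R3‖R_L) = 10.45 × 2930/3490 = 8.78 V.

V ≈ 8.78 V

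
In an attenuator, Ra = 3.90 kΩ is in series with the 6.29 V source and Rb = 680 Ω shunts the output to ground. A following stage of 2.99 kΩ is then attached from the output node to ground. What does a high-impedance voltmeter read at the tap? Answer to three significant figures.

V_out ≈ 0.782 V

The load sits in parallel with Rb: Rb‖R_L = (680 × 2990) / (680 + 2990) = 554.0 Ω.
V_out = 6.29 × 554.0 / (3900 + 554.0) = 6.29 × 554.0/4454 = 0.782 V.
(Unloaded it would have been 0.934 V.)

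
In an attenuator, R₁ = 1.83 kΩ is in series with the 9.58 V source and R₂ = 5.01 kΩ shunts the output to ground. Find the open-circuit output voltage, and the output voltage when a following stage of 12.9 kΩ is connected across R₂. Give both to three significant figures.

Open-circuit: V = 9.58 × 5.01/(1.83 + 5.01) = 7.02 V.
With the load, R₂ becomes R₂‖R_L = 3.609 kΩ, so V = 9.58 × 3.609/5.439 = 6.36 V.

Unloaded: 7.02 V; loaded: 6.36 V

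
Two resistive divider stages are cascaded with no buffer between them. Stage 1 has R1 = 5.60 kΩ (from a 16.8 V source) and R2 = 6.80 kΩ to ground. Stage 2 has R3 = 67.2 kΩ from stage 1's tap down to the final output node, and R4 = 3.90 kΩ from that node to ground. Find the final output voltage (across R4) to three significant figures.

Stage 2 presents R3+R4 = 71.10 kΩ as a load on stage 1's tap.
Stage 1's lower leg becomes R2‖(R3+R4) = 6.206 kΩ, so V_mid = 16.8 × 6.206/11.81 = 8.831 V.
Stage 2 is itself unloaded: V_out = V_mid × R4/(R3+R4) = 8.831 × 3.90/71.10 = 0.484 V.

V_out ≈ 0.484 V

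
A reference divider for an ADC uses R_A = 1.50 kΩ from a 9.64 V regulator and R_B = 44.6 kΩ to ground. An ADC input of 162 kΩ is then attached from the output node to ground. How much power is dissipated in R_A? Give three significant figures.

P ≈ 0.105 mW

Total resistance from the source is R_A + (R_B‖R_L) = 36.47 kΩ, so I = 9.64/36.47 kΩ = 0.2643 mA.
P = I²·R_A = (0.2643 mA)² × 1.50 kΩ = 0.105 mW.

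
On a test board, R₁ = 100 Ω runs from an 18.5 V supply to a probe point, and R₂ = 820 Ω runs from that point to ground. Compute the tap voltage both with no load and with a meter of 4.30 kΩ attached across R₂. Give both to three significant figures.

Open-circuit: V = 18.5 × 820/(100 + 820) = 16.5 V.
With the load, R₂ becomes R₂‖R_L = 688.7 Ω, so V = 18.5 × 688.7/788.7 = 16.2 V.

Unloaded: 16.5 V; loaded: 16.2 V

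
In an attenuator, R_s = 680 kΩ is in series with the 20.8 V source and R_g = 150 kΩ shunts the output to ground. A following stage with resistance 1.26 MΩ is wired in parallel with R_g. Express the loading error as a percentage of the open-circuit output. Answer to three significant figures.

Unloaded V = 20.8 × 150/830.0 = 3.7590 V.
Loaded: R_g‖R_L = 134.0 kΩ, giving V = 20.8 × 134.0/814.0 = 3.4250 V.
Drop = (3.7590 − 3.4250) / 3.7590 = 8.89 %.

8.89 %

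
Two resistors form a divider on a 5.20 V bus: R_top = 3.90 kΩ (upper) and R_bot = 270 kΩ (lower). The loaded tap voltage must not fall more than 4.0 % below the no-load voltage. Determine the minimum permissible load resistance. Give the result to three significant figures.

R_L(min) ≈ 92.3 kΩ

Output resistance R_th = R_top‖R_bot = (3.90 × 270)/273.9 = 3.844 kΩ.
The fractional drop is R_th/(R_th + R_L); requiring this ≤ 0.0400 gives R_L ≥ R_th(1/0.0400 − 1) = 3.844 × 24.00 = 92.3 kΩ.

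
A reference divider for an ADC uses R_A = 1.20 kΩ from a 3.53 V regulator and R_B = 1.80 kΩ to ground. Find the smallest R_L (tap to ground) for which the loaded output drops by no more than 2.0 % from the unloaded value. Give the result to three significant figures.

Output resistance R_th = R_A‖R_B = (1200 × 1800)/3000 = 720.0 Ω.
The fractional drop is R_th/(R_th + R_L); requiring this ≤ 0.0200 gives R_L ≥ R_th(1/0.0200 − 1) = 720.0 × 49.00 = 35.3 kΩ.

R_L(min) ≈ 35.3 kΩ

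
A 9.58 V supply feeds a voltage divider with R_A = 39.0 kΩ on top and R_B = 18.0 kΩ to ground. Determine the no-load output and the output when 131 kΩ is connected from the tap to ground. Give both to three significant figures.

Open-circuit: V = 9.58 × 18.0/(39.0 + 18.0) = 3.03 V.
With the load, R_B becomes R_B‖R_L = 15.83 kΩ, so V = 9.58 × 15.83/54.83 = 2.77 V.

Unloaded: 3.03 V; loaded: 2.77 V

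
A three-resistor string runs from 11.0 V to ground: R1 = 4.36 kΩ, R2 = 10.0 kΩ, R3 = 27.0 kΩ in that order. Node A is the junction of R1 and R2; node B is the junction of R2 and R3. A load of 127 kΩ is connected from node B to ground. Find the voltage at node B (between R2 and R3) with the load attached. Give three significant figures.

At node B, R3 is in parallel with the load: R3‖R_L = 22.27 kΩ.
Below node A the resistance is R2 + (R3‖R_L) = 32.27 kΩ, so V_A = 11.0 × 32.27/36.63 = 9.691 V.
Then V_B = V_A × (R3‖R_L)/(R2 + R3‖R_L) = 9.691 × 22.27/32.27 = 6.69 V.

V ≈ 6.69 V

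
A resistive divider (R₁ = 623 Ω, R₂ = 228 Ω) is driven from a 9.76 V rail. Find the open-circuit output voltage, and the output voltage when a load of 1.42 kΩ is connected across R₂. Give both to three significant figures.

Unloaded: 2.61 V; loaded: 2.34 V

Open-circuit: V = 9.76 × 228/(623 + 228) = 2.61 V.
With the load, R₂ becomes R₂‖R_L = 196.5 Ω, so V = 9.76 × 196.5/819.5 = 2.34 V.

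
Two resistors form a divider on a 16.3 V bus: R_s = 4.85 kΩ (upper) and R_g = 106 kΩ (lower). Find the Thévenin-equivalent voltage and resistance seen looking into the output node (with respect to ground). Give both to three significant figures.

V_th is the open-circuit tap voltage: 16.3 × 106/(4.85 + 106) = 15.6 V.
With the supply zeroed, R_s and R_g appear in parallel from the tap: R_th = R_s‖R_g = (4.85 × 106)/110.8 = 4.64 kΩ.

V_th = 15.6 V, R_th = 4.64 kΩ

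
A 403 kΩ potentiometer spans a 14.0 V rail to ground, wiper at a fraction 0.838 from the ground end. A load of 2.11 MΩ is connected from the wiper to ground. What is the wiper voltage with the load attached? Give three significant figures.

V ≈ 11.4 V

The wiper splits the pot into (1−α)R = 65.29 kΩ above and αR = 337.7 kΩ below.
Lower section ‖ load = 291.1 kΩ.
V_wiper = 14.0 × 291.1/(65.29 + 291.1) = 11.4 V.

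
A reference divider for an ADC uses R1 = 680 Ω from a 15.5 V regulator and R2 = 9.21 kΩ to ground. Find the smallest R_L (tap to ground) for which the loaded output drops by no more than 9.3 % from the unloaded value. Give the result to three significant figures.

R_L(min) ≈ 6.18 kΩ

Output resistance R_th = R1‖R2 = (680 × 9210)/9890 = 633.2 Ω.
The fractional drop is R_th/(R_th + R_L); requiring this ≤ 0.0930 gives R_L ≥ R_th(1/0.0930 − 1) = 633.2 × 9.753 = 6.18 kΩ.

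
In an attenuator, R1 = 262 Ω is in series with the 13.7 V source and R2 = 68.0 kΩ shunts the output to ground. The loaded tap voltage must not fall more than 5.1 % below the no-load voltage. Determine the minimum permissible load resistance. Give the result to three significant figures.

Output resistance R_th = R1‖R2 = (262 × 68000)/68260 = 261.0 Ω.
The fractional drop is R_th/(R_th + R_L); requiring this ≤ 0.0510 gives R_L ≥ R_th(1/0.0510 − 1) = 261.0 × 18.61 = 4.86 kΩ.

R_L(min) ≈ 4.86 kΩ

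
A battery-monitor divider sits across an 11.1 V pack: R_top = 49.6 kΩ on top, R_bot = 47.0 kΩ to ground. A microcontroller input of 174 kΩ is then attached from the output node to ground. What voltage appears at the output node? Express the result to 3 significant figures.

V_out ≈ 4.74 V

The load sits in parallel with R_bot: R_bot‖R_L = (47.0 × 174) / (47.0 + 174) = 37.00 kΩ.
V_out = 11.1 × 37.00 / (49.6 + 37.00) = 11.1 × 37.00/86.60 = 4.74 V.
(Unloaded it would have been 5.40 V.)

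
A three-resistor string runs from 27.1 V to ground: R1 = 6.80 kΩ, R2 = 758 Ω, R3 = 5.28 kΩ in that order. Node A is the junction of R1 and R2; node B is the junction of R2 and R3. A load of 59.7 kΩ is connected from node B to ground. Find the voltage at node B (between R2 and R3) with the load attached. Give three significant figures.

At node B, R3 is in parallel with the load: R3‖R_L = 4851 Ω.
Below node A the resistance is R2 + (R3‖R_L) = 5609 Ω, so V_A = 27.1 × 5609/12410 = 12.25 V.
Then V_B = V_A × (R3‖R_L)/(R2 + R3‖R_L) = 12.25 × 4851/5609 = 10.6 V.

V ≈ 10.6 V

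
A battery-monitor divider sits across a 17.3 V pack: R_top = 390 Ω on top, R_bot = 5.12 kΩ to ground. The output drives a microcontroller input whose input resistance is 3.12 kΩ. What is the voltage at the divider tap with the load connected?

V_out ≈ 14.4 V

The load sits in parallel with R_bot: R_bot‖R_L = (5120 × 3120) / (5120 + 3120) = 1939 Ω.
V_out = 17.3 × 1939 / (390 + 1939) = 17.3 × 1939/2329 = 14.4 V.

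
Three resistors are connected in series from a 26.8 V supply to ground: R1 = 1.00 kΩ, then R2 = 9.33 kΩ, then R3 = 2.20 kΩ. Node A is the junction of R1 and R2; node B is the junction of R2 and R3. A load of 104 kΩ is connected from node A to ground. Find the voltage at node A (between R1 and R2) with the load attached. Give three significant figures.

Below node A the series string R2+R3 = 11.53 kΩ sits in parallel with the 104 kΩ load: 10.38 kΩ.
V_A = 26.8 × 10.38/(1.00 + 10.38) = 24.4 V.

V ≈ 24.4 V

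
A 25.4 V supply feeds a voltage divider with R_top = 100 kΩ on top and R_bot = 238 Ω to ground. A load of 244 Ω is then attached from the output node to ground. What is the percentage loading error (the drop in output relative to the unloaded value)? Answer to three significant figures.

49.3 %

Unloaded V = 25.4 × 238/100200 = 0.06031 V.
Loaded: R_bot‖R_L = 120.5 Ω, giving V = 25.4 × 120.5/100100 = 0.03057 V.
Drop = (0.06031 − 0.03057) / 0.06031 = 49.3 %.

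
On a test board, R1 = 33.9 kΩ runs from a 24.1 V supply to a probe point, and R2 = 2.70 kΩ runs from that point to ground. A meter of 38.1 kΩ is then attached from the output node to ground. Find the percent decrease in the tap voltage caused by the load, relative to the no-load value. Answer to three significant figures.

6.16 %

The divider's output (Thévenin) resistance is R1‖R2 = 2.501 kΩ.
Fractional drop under load = R_th/(R_th + R_L) = 2.501 / (2.501 + 38.1) = 0.06160.
So the output falls by 6.16 %.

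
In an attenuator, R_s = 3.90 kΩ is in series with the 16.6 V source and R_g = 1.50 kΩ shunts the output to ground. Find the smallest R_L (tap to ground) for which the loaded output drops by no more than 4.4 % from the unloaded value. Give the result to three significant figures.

Output resistance R_th = R_s‖R_g = (3.90 × 1.50)/5.400 = 1.083 kΩ.
The fractional drop is R_th/(R_th + R_L); requiring this ≤ 0.0440 gives R_L ≥ R_th(1/0.0440 − 1) = 1.083 × 21.73 = 23.5 kΩ.

R_L(min) ≈ 23.5 kΩ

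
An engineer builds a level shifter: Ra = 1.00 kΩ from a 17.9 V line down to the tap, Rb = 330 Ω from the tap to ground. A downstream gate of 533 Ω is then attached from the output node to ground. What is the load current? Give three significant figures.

I_L ≈ 5.69 mA

Rb‖R_L = 203.8 Ω; V_out = 17.9 × 203.8/1204 = 3.031 V.
I_L = V_out / R_L = 3.031 / 533 Ω = 5.69 mA.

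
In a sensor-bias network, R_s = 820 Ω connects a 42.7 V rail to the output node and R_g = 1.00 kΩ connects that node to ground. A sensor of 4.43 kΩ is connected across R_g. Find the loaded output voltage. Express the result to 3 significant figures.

V_out ≈ 21.3 V

The load sits in parallel with R_g: R_g‖R_L = (1000 × 4430) / (1000 + 4430) = 815.8 Ω.
V_out = 42.7 × 815.8 / (820 + 815.8) = 42.7 × 815.8/1636 = 21.3 V.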